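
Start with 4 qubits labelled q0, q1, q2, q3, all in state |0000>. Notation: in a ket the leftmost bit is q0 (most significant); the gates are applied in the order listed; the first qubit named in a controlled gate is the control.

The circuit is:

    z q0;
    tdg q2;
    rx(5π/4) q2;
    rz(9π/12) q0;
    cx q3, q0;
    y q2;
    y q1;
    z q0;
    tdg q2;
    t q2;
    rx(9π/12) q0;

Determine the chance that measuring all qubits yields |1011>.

Outcome |1011> occurs with probability 0.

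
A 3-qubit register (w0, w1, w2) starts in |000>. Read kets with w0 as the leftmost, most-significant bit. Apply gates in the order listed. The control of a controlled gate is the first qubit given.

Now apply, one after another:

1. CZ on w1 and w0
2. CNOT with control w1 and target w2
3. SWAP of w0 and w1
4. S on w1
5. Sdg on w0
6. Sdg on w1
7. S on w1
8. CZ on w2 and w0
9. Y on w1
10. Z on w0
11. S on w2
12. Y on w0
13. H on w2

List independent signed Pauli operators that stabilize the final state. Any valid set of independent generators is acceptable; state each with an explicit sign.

The final state is stabilized by the group generated by +IIX, -ZII, -IZI; other independent generating sets are equally valid.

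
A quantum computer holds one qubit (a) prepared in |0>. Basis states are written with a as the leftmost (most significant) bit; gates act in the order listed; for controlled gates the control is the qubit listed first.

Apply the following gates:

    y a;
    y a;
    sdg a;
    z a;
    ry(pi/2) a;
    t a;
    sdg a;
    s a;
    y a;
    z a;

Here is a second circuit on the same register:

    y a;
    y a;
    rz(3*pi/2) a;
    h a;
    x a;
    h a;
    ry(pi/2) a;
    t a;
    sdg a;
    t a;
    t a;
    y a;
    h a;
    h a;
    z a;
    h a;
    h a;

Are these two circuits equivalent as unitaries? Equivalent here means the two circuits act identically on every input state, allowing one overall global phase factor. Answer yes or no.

Yes: on every input state the two circuits agree up to one overall phase factor.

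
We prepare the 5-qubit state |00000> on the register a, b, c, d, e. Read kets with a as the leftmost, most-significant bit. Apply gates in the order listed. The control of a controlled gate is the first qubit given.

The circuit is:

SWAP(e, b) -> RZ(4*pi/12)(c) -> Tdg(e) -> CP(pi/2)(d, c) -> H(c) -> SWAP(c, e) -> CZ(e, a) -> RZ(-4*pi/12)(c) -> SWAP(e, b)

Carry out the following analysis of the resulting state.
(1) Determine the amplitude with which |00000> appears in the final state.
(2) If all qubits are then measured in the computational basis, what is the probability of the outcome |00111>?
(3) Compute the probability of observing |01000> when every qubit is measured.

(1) The final state's coefficient on |00000> equals sqrt(2)/2.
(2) The probability of measuring |00111> is 0.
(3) Outcome |01000> occurs with probability 1/2.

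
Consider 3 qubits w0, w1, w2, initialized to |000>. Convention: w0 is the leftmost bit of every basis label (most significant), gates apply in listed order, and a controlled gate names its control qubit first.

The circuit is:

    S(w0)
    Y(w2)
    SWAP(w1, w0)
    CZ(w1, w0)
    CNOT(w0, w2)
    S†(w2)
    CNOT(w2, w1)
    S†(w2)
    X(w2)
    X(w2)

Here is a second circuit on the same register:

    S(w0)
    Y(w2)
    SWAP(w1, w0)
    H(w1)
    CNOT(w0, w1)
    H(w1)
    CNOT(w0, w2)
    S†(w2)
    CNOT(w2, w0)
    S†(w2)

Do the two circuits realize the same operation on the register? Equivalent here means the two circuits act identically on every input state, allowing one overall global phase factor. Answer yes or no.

No, they are not equivalent — no single phase factor reconciles the two unitaries.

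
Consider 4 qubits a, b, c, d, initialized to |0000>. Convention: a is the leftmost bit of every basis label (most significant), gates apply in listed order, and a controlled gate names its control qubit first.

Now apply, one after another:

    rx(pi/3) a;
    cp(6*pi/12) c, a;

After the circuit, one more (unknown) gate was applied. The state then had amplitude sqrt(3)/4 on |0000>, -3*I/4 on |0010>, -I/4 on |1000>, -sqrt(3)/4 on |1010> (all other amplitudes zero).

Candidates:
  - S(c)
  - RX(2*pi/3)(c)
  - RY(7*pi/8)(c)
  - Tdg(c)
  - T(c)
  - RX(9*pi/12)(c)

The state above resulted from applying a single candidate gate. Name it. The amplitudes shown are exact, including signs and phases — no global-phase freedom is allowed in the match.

The applied gate was RX(2*pi/3)(c).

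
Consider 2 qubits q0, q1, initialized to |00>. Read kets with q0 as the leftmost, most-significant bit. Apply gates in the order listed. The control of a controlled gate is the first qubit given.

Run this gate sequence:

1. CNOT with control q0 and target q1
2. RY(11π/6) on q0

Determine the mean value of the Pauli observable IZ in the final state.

The observable IZ averages to 1.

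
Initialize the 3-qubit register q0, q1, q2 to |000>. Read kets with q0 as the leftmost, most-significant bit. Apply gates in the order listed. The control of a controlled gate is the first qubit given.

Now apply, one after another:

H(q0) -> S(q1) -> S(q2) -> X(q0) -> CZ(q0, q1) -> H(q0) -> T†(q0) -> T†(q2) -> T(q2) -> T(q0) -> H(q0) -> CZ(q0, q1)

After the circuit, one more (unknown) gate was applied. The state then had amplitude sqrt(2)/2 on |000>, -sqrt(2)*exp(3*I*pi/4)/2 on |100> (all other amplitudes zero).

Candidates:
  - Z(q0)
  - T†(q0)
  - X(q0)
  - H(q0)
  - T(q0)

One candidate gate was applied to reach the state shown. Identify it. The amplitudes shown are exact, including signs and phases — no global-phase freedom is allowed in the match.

The applied gate was T†(q0). Key observation: the block from step 5 through step 12 cancels to the identity and can be dropped.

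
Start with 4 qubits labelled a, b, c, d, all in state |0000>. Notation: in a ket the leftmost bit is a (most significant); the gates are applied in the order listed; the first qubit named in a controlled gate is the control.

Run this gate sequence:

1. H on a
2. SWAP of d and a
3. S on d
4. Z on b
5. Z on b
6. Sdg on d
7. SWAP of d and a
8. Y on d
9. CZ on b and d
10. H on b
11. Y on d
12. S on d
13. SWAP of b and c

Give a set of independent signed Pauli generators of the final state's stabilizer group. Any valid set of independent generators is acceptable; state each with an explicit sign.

The final state is stabilized by the group generated by +XIII, +IIXI, +IZII, +IIIZ; other independent generating sets are equally valid. Key observation: gates 2-7 undo each other exactly, leaving only the rest of the circuit to track.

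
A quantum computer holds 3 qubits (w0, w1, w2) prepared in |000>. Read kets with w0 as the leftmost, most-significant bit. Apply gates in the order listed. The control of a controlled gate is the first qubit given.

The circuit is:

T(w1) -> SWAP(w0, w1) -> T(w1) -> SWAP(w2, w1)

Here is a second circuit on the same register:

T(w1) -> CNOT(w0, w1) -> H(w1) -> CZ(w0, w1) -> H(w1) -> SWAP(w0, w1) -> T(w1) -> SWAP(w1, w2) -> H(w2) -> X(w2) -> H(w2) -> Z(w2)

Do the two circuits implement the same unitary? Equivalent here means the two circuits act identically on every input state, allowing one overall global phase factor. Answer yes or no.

Yes: on every input state the two circuits agree up to one overall phase factor.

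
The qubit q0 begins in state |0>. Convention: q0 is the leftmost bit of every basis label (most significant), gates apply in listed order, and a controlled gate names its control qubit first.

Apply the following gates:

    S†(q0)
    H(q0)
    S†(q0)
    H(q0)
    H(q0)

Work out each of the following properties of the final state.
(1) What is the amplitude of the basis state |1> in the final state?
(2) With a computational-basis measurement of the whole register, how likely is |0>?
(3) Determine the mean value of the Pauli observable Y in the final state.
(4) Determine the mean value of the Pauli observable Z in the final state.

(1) |1> carries amplitude -sqrt(2)*I/2 in the final state. Key observation: gates 4-5 undo each other exactly, leaving only the rest of the circuit to track.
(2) A full measurement returns |0> with probability 1/2.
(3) The observable Y averages to -1.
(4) The expectation value of Z is 0.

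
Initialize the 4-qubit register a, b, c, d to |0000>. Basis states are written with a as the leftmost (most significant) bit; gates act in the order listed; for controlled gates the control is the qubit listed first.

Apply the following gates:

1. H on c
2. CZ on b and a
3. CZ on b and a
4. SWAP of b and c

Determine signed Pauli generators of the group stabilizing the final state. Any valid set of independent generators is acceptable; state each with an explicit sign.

The stabilizer group can be generated by +IXII, +ZIII, +IIZI, +IIIZ, among other valid generating sets. Key observation: gates 2-3 undo each other exactly, leaving only the rest of the circuit to track.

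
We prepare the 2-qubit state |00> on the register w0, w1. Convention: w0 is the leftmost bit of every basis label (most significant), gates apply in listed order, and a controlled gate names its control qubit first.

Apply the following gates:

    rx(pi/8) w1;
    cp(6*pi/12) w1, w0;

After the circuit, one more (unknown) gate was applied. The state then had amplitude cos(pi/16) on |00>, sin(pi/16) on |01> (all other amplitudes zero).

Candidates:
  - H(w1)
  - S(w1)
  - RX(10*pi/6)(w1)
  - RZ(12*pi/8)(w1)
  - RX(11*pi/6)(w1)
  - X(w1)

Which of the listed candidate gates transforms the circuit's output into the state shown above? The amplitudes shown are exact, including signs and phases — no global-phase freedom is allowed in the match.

The applied gate was S(w1).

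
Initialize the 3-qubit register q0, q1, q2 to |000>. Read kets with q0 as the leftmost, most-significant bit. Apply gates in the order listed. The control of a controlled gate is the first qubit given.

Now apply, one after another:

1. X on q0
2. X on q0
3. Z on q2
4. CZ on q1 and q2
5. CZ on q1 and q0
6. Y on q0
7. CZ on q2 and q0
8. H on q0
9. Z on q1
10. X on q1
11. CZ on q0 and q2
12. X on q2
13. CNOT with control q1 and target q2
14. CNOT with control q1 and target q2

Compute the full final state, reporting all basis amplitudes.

The final amplitudes are sqrt(2)*I/2 on |011>, -sqrt(2)*I/2 on |111>, and 0 on every other basis state. Key observation: steps 13-14 multiply out to the identity, so the circuit reduces to the remaining gates.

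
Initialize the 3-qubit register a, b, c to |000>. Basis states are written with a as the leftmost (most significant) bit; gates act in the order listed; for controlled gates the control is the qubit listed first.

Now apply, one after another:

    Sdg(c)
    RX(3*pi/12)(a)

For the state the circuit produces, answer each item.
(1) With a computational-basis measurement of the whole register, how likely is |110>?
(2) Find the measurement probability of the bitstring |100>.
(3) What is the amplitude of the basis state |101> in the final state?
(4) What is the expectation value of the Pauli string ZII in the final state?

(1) Outcome |110> occurs with probability 0.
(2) A full measurement returns |100> with probability 1/2 - sqrt(2)/4.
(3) The final state's coefficient on |101> equals 0.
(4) In the final state, ZII has expectation sqrt(2)/2.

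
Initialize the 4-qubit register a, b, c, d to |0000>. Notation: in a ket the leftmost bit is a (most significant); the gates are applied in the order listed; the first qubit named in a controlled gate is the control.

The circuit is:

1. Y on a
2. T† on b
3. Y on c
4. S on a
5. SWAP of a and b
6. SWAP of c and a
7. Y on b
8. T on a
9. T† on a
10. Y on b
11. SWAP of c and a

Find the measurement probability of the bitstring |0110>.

A full measurement returns |0110> with probability 1. Key observation: the block from step 6 through step 11 cancels to the identity and can be dropped.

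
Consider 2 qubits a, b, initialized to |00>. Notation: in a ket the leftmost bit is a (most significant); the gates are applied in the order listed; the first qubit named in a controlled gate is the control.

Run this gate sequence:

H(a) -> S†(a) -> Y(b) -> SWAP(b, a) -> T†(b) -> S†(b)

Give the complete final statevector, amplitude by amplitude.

The resulting statevector has amplitude 0 on |00>, 0 on |01>, sqrt(2)*I/2 on |10>, -sqrt(2)*exp(I*pi/4)/2 on |11>.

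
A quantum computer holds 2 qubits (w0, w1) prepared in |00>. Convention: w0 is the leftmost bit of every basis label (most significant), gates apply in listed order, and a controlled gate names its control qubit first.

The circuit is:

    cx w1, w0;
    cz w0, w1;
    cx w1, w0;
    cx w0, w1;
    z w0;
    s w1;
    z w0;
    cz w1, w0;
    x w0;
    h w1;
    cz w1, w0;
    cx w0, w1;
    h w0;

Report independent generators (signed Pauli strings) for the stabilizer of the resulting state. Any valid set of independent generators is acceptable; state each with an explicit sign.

The final state is stabilized by the group generated by -XI, -IX; other independent generating sets are equally valid.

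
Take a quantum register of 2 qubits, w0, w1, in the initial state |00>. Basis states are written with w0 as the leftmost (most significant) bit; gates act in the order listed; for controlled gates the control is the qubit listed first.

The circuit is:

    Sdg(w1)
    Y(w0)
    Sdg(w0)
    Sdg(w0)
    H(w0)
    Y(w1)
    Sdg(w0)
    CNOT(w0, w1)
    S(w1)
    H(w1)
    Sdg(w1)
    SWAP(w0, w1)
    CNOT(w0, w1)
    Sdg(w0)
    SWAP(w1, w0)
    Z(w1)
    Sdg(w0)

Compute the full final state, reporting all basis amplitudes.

The resulting statevector has amplitude I/2 on |00>, I/2 on |01>, 1/2 on |10>, -1/2 on |11>.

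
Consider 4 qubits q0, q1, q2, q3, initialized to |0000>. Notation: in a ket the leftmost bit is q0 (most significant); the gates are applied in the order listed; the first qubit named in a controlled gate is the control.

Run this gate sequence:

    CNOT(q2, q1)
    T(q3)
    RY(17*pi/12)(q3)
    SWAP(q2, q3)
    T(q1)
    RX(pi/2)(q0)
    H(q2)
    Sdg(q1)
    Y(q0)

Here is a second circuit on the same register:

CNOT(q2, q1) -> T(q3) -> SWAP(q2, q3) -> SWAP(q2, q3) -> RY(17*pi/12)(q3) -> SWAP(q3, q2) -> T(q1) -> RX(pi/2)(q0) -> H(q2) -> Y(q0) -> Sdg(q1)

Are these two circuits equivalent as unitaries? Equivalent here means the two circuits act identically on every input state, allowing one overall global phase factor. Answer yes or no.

Yes, they are equivalent — the unitaries differ by at most a global phase.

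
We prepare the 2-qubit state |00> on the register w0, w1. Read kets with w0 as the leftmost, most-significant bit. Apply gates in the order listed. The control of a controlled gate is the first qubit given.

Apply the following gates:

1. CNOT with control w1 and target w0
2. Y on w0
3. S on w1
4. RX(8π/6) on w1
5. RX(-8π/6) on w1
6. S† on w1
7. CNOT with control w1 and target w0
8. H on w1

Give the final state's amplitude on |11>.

|11> carries amplitude sqrt(2)*I/2 in the final state. Key observation: gates 3-6 undo each other exactly, leaving only the rest of the circuit to track.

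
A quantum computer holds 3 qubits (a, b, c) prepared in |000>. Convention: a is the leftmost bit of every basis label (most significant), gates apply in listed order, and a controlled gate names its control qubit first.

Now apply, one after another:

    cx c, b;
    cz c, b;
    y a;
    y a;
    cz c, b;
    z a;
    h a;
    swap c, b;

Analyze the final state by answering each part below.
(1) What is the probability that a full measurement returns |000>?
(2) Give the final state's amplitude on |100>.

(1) The probability of measuring |000> is 1/2.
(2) The amplitude on |100> is sqrt(2)/2.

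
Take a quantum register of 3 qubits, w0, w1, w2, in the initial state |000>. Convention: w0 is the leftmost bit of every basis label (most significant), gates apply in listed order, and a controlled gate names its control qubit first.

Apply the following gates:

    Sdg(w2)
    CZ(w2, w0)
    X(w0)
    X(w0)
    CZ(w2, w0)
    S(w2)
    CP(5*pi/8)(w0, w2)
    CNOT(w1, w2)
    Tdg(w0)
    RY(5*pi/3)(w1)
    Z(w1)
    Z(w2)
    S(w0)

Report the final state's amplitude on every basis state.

The final amplitudes are -sqrt(3)/2 on |000>, -1/2 on |010>, and 0 on every other basis state.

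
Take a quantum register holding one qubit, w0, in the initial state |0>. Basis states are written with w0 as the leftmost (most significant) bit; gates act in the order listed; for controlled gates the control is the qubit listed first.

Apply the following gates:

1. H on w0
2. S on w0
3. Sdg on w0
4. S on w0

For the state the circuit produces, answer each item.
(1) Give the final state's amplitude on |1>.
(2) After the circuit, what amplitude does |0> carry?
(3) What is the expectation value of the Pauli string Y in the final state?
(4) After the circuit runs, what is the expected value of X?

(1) The amplitude on |1> is sqrt(2)*I/2. Key observation: the block from step 2 through step 3 cancels to the identity and can be dropped.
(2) The amplitude on |0> is sqrt(2)/2.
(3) In the final state, Y has expectation 1.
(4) The observable X averages to 0.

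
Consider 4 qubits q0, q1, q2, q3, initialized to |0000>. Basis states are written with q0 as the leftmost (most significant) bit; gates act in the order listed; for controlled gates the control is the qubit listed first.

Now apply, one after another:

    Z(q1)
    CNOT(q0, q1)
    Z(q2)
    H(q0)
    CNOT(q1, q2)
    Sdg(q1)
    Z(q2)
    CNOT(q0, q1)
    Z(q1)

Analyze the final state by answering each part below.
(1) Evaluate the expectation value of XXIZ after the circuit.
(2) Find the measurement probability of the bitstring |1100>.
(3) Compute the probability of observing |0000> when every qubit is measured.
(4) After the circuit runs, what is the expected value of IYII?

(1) In the final state, XXIZ has expectation -1.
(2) The probability of measuring |1100> is 1/2.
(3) A full measurement returns |0000> with probability 1/2.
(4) The observable IYII averages to 0.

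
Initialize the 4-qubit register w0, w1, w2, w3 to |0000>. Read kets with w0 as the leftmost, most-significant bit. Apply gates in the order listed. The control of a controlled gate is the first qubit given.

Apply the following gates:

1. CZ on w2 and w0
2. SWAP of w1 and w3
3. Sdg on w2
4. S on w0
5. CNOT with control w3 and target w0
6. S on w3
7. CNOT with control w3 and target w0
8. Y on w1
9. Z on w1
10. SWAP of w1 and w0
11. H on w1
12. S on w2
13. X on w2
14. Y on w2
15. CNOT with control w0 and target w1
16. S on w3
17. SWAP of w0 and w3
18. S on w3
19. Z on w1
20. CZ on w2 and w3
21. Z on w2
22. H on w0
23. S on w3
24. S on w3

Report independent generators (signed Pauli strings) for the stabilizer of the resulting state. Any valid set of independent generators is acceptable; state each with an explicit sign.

The final state is stabilized by the group generated by +XIII, -IXII, +IIZI, -IIIZ; other independent generating sets are equally valid.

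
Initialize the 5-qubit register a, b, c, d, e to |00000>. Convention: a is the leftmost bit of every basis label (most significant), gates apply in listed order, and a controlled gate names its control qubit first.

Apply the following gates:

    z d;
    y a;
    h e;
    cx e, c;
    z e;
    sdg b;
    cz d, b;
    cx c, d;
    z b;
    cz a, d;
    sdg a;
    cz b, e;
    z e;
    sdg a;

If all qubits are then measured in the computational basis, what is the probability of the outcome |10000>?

A full measurement returns |10000> with probability 1/2.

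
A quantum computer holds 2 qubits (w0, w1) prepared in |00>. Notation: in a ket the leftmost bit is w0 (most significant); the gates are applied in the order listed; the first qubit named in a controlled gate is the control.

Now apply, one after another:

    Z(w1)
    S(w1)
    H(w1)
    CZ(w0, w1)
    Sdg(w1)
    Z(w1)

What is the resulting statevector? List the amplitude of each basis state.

The final amplitudes are sqrt(2)/2 on |00>, sqrt(2)*I/2 on |01>, 0 on |10>, 0 on |11>.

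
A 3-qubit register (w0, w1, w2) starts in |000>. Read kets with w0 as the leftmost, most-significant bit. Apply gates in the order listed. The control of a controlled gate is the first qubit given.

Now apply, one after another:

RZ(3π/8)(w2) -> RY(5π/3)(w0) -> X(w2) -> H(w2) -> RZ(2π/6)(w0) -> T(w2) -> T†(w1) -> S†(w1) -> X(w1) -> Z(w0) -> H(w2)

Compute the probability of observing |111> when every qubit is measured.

Outcome |111> occurs with probability sqrt(2)/16 + 1/8.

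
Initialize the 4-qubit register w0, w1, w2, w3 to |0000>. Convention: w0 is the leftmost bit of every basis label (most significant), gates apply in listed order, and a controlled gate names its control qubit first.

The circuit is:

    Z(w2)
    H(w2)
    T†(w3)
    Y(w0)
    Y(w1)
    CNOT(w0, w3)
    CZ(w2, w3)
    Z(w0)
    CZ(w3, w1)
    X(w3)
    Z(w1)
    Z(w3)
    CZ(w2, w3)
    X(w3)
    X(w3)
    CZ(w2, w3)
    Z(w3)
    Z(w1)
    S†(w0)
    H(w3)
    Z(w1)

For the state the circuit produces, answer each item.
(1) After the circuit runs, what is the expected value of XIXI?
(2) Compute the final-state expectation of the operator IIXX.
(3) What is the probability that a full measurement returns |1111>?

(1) In the final state, XIXI has expectation 0.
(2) In the final state, IIXX has expectation -1.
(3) Outcome |1111> occurs with probability 1/4.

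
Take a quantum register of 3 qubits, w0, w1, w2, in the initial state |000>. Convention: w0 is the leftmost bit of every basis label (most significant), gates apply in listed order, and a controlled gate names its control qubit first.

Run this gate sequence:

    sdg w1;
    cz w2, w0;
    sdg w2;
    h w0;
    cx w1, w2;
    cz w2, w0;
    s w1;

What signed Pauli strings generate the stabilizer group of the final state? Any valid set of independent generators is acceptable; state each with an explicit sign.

The final state is stabilized by the group generated by +XII, +IZI, +IIZ; other independent generating sets are equally valid.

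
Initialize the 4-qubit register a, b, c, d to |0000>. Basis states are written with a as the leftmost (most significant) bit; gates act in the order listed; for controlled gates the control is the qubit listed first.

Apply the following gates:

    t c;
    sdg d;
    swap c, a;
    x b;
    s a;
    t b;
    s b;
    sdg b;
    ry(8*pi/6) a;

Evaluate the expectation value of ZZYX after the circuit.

The observable ZZYX averages to 0. Key observation: steps 7-8 multiply out to the identity, so the circuit reduces to the remaining gates.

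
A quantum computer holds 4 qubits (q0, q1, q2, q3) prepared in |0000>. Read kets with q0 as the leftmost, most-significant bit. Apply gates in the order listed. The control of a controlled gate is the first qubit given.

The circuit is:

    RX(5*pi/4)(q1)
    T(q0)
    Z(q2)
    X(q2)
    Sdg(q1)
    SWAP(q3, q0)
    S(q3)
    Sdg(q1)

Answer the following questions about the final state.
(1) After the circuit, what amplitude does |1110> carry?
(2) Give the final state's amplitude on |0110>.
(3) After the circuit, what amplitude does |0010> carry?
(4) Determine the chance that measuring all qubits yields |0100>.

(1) |1110> carries amplitude 0 in the final state.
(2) The amplitude on |0110> is I*sqrt(sqrt(2) + 2)/2.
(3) The final state's coefficient on |0010> equals -sqrt(2 - sqrt(2))/2.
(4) The probability of measuring |0100> is 0.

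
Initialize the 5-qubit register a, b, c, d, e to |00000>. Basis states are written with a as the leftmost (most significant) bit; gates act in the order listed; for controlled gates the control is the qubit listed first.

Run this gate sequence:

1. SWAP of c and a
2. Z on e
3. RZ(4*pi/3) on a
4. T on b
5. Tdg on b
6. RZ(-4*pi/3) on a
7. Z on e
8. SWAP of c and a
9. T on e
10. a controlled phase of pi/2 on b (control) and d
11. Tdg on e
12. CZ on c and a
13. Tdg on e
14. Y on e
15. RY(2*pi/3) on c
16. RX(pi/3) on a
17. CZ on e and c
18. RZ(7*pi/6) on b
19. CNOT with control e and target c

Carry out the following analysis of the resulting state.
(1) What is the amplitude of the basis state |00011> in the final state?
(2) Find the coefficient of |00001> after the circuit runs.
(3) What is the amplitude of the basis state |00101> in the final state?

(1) |00011> carries amplitude 0 in the final state. Key observation: the block from step 1 through step 8 cancels to the identity and can be dropped.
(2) The amplitude on |00001> is 3*exp(11*I*pi/12)/4.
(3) |00101> carries amplitude -sqrt(3)*exp(11*I*pi/12)/4 in the final state.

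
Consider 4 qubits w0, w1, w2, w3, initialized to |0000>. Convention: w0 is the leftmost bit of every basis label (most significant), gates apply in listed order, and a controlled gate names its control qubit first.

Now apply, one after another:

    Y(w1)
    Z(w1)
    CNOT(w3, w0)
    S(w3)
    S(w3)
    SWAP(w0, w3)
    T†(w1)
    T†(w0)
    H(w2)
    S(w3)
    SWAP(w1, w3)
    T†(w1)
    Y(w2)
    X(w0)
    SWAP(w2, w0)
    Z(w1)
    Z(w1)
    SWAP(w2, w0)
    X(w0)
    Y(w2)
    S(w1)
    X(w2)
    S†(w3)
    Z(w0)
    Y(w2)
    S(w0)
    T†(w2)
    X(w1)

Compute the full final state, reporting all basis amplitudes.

After the circuit, the state carries amplitude sqrt(2)*exp(I*pi/4)/2 on |0101>, -sqrt(2)/2 on |0111>, and 0 on every other basis state. Key observation: the block from step 13 through step 20 cancels to the identity and can be dropped.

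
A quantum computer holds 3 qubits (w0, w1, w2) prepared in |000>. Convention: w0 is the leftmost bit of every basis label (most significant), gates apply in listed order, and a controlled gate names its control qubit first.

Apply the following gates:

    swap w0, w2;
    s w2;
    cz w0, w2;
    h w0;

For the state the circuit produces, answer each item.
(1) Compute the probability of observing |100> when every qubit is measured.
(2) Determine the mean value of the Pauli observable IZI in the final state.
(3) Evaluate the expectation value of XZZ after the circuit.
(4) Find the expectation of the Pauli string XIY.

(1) A full measurement returns |100> with probability 1/2.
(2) The expectation value of IZI is 1.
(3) In the final state, XZZ has expectation 1.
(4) The observable XIY averages to 0.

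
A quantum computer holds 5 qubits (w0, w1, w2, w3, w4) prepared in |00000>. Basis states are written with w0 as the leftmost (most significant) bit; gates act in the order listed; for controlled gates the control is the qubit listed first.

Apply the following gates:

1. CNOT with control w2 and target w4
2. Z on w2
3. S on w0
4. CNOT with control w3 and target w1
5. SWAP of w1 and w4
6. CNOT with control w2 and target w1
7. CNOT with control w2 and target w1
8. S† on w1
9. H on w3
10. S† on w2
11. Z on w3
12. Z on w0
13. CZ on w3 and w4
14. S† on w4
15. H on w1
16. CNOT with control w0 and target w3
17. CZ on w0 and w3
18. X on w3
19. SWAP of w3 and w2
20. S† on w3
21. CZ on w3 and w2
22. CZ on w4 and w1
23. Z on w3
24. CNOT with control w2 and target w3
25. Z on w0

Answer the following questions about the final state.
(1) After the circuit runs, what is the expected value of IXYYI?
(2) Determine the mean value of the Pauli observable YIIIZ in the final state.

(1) The observable IXYYI averages to 1.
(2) In the final state, YIIIZ has expectation 0.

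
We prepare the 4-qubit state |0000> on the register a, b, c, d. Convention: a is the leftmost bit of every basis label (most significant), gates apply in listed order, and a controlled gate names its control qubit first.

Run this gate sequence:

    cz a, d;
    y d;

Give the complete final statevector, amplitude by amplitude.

The resulting statevector has amplitude I on |0001>, and 0 on every other basis state.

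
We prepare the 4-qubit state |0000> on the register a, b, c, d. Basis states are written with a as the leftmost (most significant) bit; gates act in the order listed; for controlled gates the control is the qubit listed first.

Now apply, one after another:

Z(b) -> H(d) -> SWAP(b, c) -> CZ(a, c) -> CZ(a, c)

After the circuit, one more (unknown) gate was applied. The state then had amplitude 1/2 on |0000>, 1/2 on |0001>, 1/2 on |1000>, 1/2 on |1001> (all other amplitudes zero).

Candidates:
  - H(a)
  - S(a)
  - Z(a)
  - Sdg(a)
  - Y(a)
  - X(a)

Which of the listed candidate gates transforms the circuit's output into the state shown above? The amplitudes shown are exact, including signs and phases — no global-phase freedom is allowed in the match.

The applied gate was H(a). Key observation: gates 4-5 undo each other exactly, leaving only the rest of the circuit to track.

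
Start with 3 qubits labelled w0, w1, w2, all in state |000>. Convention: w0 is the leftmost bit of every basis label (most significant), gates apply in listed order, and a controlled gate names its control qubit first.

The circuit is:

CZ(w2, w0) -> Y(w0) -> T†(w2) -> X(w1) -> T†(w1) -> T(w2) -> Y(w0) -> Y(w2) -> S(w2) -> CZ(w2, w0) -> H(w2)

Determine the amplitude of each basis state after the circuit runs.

The final amplitudes are sqrt(2)*exp(3*I*pi/4)/2 on |010>, -sqrt(2)*exp(3*I*pi/4)/2 on |011>, and 0 on every other basis state.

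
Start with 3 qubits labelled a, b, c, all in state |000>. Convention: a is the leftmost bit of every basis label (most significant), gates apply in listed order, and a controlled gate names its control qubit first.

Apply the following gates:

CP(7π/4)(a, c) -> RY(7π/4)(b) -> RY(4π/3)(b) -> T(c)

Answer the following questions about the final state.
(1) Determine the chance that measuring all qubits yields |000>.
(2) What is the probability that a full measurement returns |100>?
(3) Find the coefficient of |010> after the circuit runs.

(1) Outcome |000> occurs with probability -sqrt(6)/8 - sqrt(2)/8 + 1/2.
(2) Outcome |100> occurs with probability 0.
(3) |010> carries amplitude -sqrt(3*sqrt(2) + 6)/4 - sqrt(2 - sqrt(2))/4 in the final state.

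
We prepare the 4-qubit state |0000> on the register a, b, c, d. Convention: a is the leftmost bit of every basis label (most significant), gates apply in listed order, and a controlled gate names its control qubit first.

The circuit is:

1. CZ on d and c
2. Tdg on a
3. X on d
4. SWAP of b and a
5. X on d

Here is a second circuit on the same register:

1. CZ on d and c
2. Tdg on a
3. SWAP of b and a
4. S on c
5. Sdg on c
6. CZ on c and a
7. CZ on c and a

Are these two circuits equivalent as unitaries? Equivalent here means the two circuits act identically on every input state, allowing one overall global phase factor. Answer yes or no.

Yes, they are equivalent — the unitaries differ by at most a global phase.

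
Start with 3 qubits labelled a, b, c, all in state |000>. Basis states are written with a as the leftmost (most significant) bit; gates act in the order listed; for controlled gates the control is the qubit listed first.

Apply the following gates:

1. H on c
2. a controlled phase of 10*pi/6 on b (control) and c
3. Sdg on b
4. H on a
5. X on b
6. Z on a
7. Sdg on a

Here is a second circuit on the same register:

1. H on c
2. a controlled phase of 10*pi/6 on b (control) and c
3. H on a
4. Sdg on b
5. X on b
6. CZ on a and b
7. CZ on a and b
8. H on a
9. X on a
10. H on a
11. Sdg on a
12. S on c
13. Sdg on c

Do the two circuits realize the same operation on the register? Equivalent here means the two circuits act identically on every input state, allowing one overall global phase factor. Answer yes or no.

Yes — the two circuits implement the same unitary up to a global phase.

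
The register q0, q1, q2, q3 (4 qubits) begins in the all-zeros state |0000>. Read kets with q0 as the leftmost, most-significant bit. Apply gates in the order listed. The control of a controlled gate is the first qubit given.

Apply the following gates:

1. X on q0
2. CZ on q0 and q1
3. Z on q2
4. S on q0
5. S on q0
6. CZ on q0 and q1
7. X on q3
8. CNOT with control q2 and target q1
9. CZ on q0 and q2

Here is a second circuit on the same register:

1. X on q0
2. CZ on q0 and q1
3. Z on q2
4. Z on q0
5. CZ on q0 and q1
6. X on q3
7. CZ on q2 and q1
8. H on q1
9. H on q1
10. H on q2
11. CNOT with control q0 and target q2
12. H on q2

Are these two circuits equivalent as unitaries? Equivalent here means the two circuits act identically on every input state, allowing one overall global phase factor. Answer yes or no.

No — the two circuits implement different unitaries, even allowing a global phase.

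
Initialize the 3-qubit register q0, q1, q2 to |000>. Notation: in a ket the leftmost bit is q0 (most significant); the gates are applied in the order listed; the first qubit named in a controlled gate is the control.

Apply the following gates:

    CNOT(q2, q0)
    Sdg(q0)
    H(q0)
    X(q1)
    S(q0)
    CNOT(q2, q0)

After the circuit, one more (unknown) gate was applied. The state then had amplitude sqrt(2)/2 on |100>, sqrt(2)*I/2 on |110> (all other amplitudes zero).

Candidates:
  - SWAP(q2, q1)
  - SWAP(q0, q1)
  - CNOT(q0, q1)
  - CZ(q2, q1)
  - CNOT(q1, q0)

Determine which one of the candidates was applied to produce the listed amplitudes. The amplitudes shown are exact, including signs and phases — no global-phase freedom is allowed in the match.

The unique candidate consistent with the amplitudes is SWAP(q0, q1).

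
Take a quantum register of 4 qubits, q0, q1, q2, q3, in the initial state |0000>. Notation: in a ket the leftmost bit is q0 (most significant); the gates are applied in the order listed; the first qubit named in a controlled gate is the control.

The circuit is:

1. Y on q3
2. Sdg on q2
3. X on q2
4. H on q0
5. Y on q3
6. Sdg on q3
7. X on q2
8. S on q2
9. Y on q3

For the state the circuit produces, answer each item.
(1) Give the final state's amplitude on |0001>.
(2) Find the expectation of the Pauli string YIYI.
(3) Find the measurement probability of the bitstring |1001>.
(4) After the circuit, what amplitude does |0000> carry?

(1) |0001> carries amplitude sqrt(2)*I/2 in the final state.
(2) The observable YIYI averages to 0.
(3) A full measurement returns |1001> with probability 1/2.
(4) The amplitude on |0000> is 0.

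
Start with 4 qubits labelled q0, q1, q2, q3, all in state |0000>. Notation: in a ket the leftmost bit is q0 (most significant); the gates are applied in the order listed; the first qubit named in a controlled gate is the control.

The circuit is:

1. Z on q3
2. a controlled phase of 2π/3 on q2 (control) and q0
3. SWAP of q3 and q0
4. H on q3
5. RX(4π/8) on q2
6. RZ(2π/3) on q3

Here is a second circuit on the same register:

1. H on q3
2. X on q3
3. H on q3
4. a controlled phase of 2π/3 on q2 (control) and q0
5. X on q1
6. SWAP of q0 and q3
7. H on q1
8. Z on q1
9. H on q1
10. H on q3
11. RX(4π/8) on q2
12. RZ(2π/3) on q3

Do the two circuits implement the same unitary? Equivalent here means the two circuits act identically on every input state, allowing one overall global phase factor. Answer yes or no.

Yes: on every input state the two circuits agree up to one overall phase factor.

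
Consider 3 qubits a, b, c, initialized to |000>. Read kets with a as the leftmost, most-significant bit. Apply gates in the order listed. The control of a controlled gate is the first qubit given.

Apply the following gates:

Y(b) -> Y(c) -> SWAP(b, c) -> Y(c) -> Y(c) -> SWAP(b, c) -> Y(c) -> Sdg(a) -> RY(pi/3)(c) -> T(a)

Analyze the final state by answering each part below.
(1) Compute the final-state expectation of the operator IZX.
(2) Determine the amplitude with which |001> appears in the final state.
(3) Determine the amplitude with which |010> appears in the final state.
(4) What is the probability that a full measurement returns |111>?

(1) The expectation value of IZX is -sqrt(3)/2.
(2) The amplitude on |001> is 0.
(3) |010> carries amplitude sqrt(3)*I/2 in the final state.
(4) The probability of measuring |111> is 0.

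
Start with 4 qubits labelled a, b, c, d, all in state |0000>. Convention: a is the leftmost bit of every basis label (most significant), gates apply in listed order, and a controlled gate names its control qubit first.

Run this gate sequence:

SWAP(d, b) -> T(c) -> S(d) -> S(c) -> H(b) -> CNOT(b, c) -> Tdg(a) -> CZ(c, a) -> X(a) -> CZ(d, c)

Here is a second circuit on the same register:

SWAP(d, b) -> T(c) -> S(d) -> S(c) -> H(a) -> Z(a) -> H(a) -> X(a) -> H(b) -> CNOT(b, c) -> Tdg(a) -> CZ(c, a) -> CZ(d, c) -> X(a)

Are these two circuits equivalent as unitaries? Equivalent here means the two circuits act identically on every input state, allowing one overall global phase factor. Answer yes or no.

Yes, they are equivalent — the unitaries differ by at most a global phase.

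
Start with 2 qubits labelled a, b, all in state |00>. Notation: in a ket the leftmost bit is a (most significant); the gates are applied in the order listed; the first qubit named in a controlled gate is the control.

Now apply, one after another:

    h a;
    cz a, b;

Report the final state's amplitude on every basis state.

After the circuit, the state carries amplitude sqrt(2)/2 on |00>, 0 on |01>, sqrt(2)/2 on |10>, 0 on |11>.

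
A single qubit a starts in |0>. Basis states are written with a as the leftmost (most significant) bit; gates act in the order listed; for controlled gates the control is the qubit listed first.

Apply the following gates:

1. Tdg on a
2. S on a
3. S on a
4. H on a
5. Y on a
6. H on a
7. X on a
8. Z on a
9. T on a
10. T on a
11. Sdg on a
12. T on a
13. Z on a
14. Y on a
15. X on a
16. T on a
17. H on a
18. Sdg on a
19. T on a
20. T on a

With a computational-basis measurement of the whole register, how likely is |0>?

The probability of measuring |0> is 1/2.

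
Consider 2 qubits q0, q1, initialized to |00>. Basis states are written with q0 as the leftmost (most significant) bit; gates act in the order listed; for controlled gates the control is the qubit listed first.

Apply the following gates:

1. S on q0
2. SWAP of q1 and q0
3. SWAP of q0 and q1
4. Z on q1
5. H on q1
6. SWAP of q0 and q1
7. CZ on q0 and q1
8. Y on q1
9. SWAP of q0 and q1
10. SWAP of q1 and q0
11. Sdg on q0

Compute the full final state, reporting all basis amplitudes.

The resulting statevector has amplitude 0 on |00>, sqrt(2)*I/2 on |01>, 0 on |10>, sqrt(2)/2 on |11>.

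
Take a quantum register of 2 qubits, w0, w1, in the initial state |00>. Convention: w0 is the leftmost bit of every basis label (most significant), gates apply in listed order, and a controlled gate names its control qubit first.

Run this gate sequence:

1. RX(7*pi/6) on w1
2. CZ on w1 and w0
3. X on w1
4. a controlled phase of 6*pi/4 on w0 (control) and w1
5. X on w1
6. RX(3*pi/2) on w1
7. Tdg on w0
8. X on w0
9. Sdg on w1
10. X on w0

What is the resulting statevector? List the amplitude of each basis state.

After the circuit, the state carries amplitude -1/2 on |00>, sqrt(3)/2 on |01>, 0 on |10>, 0 on |11>.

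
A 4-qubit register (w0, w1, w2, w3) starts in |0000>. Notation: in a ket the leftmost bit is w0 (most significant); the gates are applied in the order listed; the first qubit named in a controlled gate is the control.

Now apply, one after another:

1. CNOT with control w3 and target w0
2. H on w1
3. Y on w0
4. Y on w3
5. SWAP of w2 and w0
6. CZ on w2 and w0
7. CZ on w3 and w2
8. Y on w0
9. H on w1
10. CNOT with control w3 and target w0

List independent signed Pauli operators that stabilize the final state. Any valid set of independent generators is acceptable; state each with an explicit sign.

One valid set of independent stabilizer generators is +ZIII, +IZII, -IIZI, -IIIZ (any independent generating set of the same group is equally correct).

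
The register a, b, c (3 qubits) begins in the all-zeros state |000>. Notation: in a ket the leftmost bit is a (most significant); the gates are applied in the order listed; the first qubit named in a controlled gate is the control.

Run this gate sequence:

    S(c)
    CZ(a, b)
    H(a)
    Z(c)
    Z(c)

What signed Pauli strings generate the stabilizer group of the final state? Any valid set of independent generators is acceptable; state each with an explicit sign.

One valid set of independent stabilizer generators is +XII, +IZI, +IIZ (any independent generating set of the same group is equally correct).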